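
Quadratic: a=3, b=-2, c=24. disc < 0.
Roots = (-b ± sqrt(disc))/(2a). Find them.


disc = (-2)^2 - 4*3*24 = 4 - 288 = -284
sqrt(|disc|) = sqrt(284) = 16.8523
Real part = 2/(2*3) = 0.3333
Imag part = 16.8523/(2*3) = 2.8087

0.3333 ± 2.8087i


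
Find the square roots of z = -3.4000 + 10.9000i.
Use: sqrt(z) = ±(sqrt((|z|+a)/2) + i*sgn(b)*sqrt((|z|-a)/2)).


|z| = sqrt(11.56+118.81) = 11.4180
sqrt((|z|+a)/2) = sqrt((11.4180+(-3.4))/2) = sqrt(4.0090) = 2.0022
sqrt((|z|-a)/2) = sqrt((11.4180-(-3.4))/2) = sqrt(7.4090) = 2.7219

±(2.0022 + 2.7219i) i.e. 2.0022 + 2.7219i and -2.0022 - 2.7219i


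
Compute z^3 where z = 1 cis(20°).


r^3 = 1^3 = 1
n*theta = 3*20° = 60° = 60° (mod 360)
a = 1*cos(60°) = 0.5000
b = 1*sin(60°) = 0.8660

1 cis(60°) = 0.5000 + 0.8660i


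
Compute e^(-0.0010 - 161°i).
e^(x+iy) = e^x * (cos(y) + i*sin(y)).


e^-0.0010 = 0.9990
cos(-161°) = -0.9455
sin(-161°) = -0.32557
Real = 0.9990*(-0.9455) = -0.9446
Imag = 0.9990*(-0.32557) = -0.3252

-0.9446 - 0.3252i


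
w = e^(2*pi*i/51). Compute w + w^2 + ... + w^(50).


With w = e^(2*pi*i/51), all 51 of the 51th roots of unity w^0 = 1, w, ..., w^(50) sum to 0: 1 + w + ... + w^(50) = (1 - w^51)/(1 - w) = 0 since w^51 = 1, w ≠ 1.
Removing the root 1: w + w^2 + ... + w^(50) = 0 - 1 = -1

Sum = -1


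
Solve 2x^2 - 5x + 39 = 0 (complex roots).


disc = (-5)^2 - 4*2*39 = 25 - 312 = -287
sqrt(|disc|) = sqrt(287) = 16.9411
Real part = 5/(2*2) = 1.2500
Imag part = 16.9411/(2*2) = 4.2353

1.2500 ± 4.2353i


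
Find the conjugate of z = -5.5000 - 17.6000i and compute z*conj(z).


z_bar = -5.5000 + 17.6000i
z*z_bar = (-5.5)^2 + (-17.6)^2 = 30.25 + 309.76 = 340.01

z_bar = -5.5000 + 17.6000i, z*z_bar = 340.01


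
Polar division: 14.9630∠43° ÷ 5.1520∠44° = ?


r = 14.9630 / 5.1520 = 2.9043
theta = 43° - 44° = -1° = 359° (mod 360)

2.9043 cis(359°)


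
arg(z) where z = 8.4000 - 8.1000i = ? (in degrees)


Re = 8.4, Im = -8.1
arg = atan2(-8.1, 8.4) = -43.9584 degrees

arg(z) = -43.9584 degrees


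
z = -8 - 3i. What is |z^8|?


|z| = sqrt(64+9) = sqrt(73) = 8.5440
|z^8| = |z|^8 = (sqrt(73))^8 = 73^4 = 28398241

|z^8| = 28398241


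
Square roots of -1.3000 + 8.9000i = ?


|z| = sqrt(1.69+79.21) = 8.9944
sqrt((|z|+a)/2) = sqrt((8.9944+(-1.3))/2) = sqrt(3.8472) = 1.9614
sqrt((|z|-a)/2) = sqrt((8.9944-(-1.3))/2) = sqrt(5.1472) = 2.2687

±(1.9614 + 2.2687i) i.e. 1.9614 + 2.2687i and -1.9614 - 2.2687i


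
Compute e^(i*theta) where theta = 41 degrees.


cos(41°) = 0.7547
sin(41°) = 0.6561

e^(i*41°) = 0.7547 + 0.6561i


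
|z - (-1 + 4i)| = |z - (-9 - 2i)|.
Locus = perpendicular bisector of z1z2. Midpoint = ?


Equal distances means the locus is the perpendicular bisector of z1 and z2.
Midpoint = ((-1+(-9))/2, (4+(-2))/2) = (-5.0000, 1.0000)

Perpendicular bisector through (-5.0000, 1.0000)


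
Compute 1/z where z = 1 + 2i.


|z|^2 = 1+4 = 5
1/z = (1 - 2i)/5

1/z = 0.2000 - 0.4000i


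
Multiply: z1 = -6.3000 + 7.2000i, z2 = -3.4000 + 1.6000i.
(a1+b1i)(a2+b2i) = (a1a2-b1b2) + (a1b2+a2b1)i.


Real = -6.3*(-3.4) - 7.2*1.6 = 21.42 - 11.52 = 9.9
Imag = -6.3*1.6 - (3.4)*7.2 = -10.08 - (24.48) = -34.56

9.9000 - 34.5600i


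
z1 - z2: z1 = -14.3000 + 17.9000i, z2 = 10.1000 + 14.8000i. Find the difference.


Real: -14.3 - 10.1 = -24.4
Imag: 17.9 - 14.8 = 3.1

-24.4000 + 3.1000i


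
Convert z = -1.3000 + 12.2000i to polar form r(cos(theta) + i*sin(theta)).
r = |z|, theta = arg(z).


r = sqrt(1.69+148.84) = sqrt(150.53) = 12.2691
theta = atan2(12.2, -1.3) = 96.0823 degrees

r = 12.2691, theta = 96.0823 degrees


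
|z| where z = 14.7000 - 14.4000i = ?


|z| = sqrt(14.7^2 + (-14.4)^2) = sqrt(216.09 + 207.36) = sqrt(423.45) = 20.5779

|z| = 20.5779


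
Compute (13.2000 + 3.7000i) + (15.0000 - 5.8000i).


Real: 13.2 + 15 = 28.2
Imag: 3.7 - 5.8 = -2.1

28.2000 - 2.1000i


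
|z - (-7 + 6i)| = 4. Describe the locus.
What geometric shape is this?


|z - z0| = r is a circle with center z0 and radius r.
Center = (-7, 6), radius = 4

Circle with center (-7, 6) and radius 4


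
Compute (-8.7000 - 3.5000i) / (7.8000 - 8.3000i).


Conjugate of z2 = 7.8000 + 8.3000i
Numerator: (-8.7000 - 3.5000i)(7.8000 + 8.3000i) = -38.8100 - 99.5100i
Denominator: 7.8^2 + (-8.3)^2 = 129.73
Result = (-38.8100 - 99.5100i)/129.73

-0.2992 - 0.7671i


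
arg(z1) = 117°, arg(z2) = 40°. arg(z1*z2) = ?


arg(z1*z2) = 117° + 40° = 157°
Normalized to (-180°, 180°]: 157°

157°


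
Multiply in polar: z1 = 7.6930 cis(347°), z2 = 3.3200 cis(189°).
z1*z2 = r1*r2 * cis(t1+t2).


r = 7.6930 * 3.3200 = 25.5408
theta = 347° + 189° = 536° = 176° (mod 360)

25.5408 cis(176°)


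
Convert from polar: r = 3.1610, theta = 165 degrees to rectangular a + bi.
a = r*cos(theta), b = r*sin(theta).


a = 3.1610*cos(165°) = 3.1610*(-0.96593) = -3.0533
b = 3.1610*sin(165°) = 3.1610*0.2588 = 0.8181

-3.0533 + 0.8181i


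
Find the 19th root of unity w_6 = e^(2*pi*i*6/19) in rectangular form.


Angle = 360*6/19 = 113.6842°
a = cos(113.6842°) = -0.4017
b = sin(113.6842°) = 0.9158

-0.4017 + 0.9158i


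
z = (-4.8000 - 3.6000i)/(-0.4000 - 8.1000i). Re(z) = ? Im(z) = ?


Multiply by conjugate: (-4.8000 - 3.6000i)(-0.4000 + 8.1000i) / ((-0.4)^2 + (-8.1)^2)
Numerator real = -4.8*(-0.4) - (3.6)*(-8.1) = 31.08
Numerator imag = -3.6*(-0.4) - (-4.8)*(-8.1) = -37.44
Denominator = 65.77
Re(z) = 31.08/65.77 = 0.4726
Im(z) = -37.44/65.77 = -0.5693

Re(z) = 0.4726, Im(z) = -0.5693


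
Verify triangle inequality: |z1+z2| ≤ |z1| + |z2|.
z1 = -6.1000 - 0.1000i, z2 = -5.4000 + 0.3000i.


|z1| = sqrt((-6.1)^2 + (-0.1)^2) = sqrt(37.22) = 6.1008
|z2| = sqrt((-5.4)^2 + 0.3^2) = sqrt(29.25) = 5.4083
z1+z2 = -11.5000 + 0.2000i
|z1+z2| = sqrt(132.29) = 11.5017
|z1|+|z2| = 6.1008 + 5.4083 = 11.5091

|z1+z2| = 11.5017 ≤ |z1|+|z2| = 11.5091 (verified)


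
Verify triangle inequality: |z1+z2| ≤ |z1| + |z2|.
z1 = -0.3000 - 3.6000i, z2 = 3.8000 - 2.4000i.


|z1| = sqrt((-0.3)^2 + (-3.6)^2) = sqrt(13.05) = 3.6125
|z2| = sqrt(3.8^2 + (-2.4)^2) = sqrt(20.2) = 4.4944
z1+z2 = 3.5000 - 6.0000i
|z1+z2| = sqrt(48.25) = 6.9462
|z1|+|z2| = 3.6125 + 4.4944 = 8.1069

|z1+z2| = 6.9462 ≤ |z1|+|z2| = 8.1069 (verified)


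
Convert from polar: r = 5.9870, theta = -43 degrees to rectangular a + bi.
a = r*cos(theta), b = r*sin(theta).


a = 5.9870*cos(-43°) = 5.9870*0.73135 = 4.3786
b = 5.9870*sin(-43°) = 5.9870*(-0.682) = -4.0831

4.3786 - 4.0831i


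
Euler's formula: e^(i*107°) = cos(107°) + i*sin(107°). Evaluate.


cos(107°) = -0.2924
sin(107°) = 0.9563

e^(i*107°) = -0.2924 + 0.9563i


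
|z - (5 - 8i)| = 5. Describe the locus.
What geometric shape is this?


|z - z0| = r is a circle with center z0 and radius r.
Center = (5, -8), radius = 5

Circle with center (5, -8) and radius 5


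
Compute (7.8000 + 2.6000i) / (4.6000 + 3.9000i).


Conjugate of z2 = 4.6000 - 3.9000i
Numerator: (7.8000 + 2.6000i)(4.6000 - 3.9000i) = 46.0200 - 18.4600i
Denominator: 4.6^2 + 3.9^2 = 36.37
Result = (46.0200 - 18.4600i)/36.37

1.2653 - 0.5076i


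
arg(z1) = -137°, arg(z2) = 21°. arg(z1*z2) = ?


arg(z1*z2) = -137° + 21° = -116°
Normalized to (-180°, 180°]: -116°

-116°


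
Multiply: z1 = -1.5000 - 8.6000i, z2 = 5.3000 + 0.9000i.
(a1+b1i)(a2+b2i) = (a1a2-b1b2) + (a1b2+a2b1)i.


Real = -1.5*5.3 - (-8.6)*0.9 = -7.95 - (-7.74) = -0.21
Imag = -1.5*0.9 + 5.3*(-8.6) = -1.35 - (45.58) = -46.93

-0.2100 - 46.9300i


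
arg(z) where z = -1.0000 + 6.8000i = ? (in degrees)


Re = -1, Im = 6.8
arg = atan2(6.8, -1) = 98.3659 degrees

arg(z) = 98.3659 degrees


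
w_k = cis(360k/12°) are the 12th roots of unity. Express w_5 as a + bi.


Angle = 360*5/12 = 150°
a = cos(150°) = -0.8660
b = sin(150°) = 0.5000

-0.8660 + 0.5000i


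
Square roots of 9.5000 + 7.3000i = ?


|z| = sqrt(90.25+53.29) = 11.9808
sqrt((|z|+a)/2) = sqrt((11.9808+9.5)/2) = sqrt(10.7404) = 3.2773
sqrt((|z|-a)/2) = sqrt((11.9808-9.5)/2) = sqrt(1.2404) = 1.1137

±(3.2773 + 1.1137i) i.e. 3.2773 + 1.1137i and -3.2773 - 1.1137i


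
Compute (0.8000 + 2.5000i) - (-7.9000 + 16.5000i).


Real: 0.8 + 7.9 = 8.7
Imag: 2.5 - 16.5 = -14

8.7000 - 14.0000i


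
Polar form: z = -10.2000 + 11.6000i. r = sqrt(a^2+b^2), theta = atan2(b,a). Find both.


r = sqrt(104.04+134.56) = sqrt(238.6) = 15.4467
theta = atan2(11.6, -10.2) = 131.3255 degrees

r = 15.4467, theta = 131.3255 degrees


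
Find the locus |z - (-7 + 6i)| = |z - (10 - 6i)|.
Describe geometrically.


Equal distances means the locus is the perpendicular bisector of z1 and z2.
Midpoint = ((-7+10)/2, (6+(-6))/2) = (1.5000, 0)

Perpendicular bisector through (1.5000, 0)


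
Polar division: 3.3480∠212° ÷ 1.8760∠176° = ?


r = 3.3480 / 1.8760 = 1.7846
theta = 212° - 176° = 36° = 36° (mod 360)

1.7846 cis(36°)


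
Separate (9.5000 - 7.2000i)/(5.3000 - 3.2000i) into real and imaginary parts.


Multiply by conjugate: (9.5000 - 7.2000i)(5.3000 + 3.2000i) / (5.3^2 + (-3.2)^2)
Numerator real = 9.5*5.3 - (7.2)*(-3.2) = 73.39
Numerator imag = -7.2*5.3 - 9.5*(-3.2) = -7.76
Denominator = 38.33
Re(z) = 73.39/38.33 = 1.9147
Im(z) = -7.76/38.33 = -0.2025

Re(z) = 1.9147, Im(z) = -0.2025


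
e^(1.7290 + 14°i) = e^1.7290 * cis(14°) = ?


e^1.7290 = 5.6350
cos(14°) = 0.9703
sin(14°) = 0.24192
Real = 5.6350*0.9703 = 5.4676
Imag = 5.6350*0.24192 = 1.3632

5.4676 + 1.3632i


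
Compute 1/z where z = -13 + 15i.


|z|^2 = 169+225 = 394
1/z = (-13 - 15i)/394

1/z = -0.0330 - 0.0381i


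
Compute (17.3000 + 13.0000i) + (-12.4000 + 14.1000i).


Real: 17.3 - 12.4 = 4.9
Imag: 13 + 14.1 = 27.1

4.9000 + 27.1000i


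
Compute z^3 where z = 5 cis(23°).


r^3 = 5^3 = 125
n*theta = 3*23° = 69° = 69° (mod 360)
a = 125*cos(69°) = 44.7960
b = 125*sin(69°) = 116.6976

125 cis(69°) = 44.7960 + 116.6976i


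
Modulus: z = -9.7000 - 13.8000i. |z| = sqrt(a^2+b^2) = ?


|z| = sqrt((-9.7)^2 + (-13.8)^2) = sqrt(94.09 + 190.44) = sqrt(284.53) = 16.8680

|z| = 16.8680


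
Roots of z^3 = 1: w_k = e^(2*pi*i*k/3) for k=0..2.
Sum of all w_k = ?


The sum of all 3th roots of unity is 0.
Geometric series: (1 - w^3)/(1 - w) = (1-1)/(1-w) = 0 since w^3 = 1, w ≠ 1.
Alternatively: coefficient of z^2 in z^3 - 1 is 0.

0


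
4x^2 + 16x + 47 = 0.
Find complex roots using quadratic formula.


disc = 16^2 - 4*4*47 = 256 - 752 = -496
sqrt(|disc|) = sqrt(496) = 22.2711
Real part = -16/(2*4) = -2.0000
Imag part = 22.2711/(2*4) = 2.7839

-2.0000 ± 2.7839i


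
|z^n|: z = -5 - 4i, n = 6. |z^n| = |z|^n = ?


|z| = sqrt(25+16) = sqrt(41) = 6.4031
|z^6| = |z|^6 = (sqrt(41))^6 = 41^3 = 68921

|z^6| = 68921


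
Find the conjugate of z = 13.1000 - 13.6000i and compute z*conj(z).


z_bar = 13.1000 + 13.6000i
z*z_bar = 13.1^2 + (-13.6)^2 = 171.61 + 184.96 = 356.57

z_bar = 13.1000 + 13.6000i, z*z_bar = 356.57


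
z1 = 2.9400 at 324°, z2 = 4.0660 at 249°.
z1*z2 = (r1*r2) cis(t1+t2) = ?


r = 2.9400 * 4.0660 = 11.9540
theta = 324° + 249° = 573° = 213° (mod 360)

11.9540 cis(213°)


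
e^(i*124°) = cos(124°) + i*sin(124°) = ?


cos(124°) = -0.5592
sin(124°) = 0.8290

e^(i*124°) = -0.5592 + 0.8290i


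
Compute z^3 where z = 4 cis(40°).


r^3 = 4^3 = 64
n*theta = 3*40° = 120° = 120° (mod 360)
a = 64*cos(120°) = -32.0000
b = 64*sin(120°) = 55.4256

64 cis(120°) = -32.0000 + 55.4256i


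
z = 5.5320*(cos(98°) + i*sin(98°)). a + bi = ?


a = 5.5320*cos(98°) = 5.5320*(-0.13917) = -0.7699
b = 5.5320*sin(98°) = 5.5320*0.99027 = 5.4782

-0.7699 + 5.4782i


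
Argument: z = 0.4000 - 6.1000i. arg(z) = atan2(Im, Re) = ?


Re = 0.4, Im = -6.1
arg = atan2(-6.1, 0.4) = -86.2483 degrees

arg(z) = -86.2483 degrees


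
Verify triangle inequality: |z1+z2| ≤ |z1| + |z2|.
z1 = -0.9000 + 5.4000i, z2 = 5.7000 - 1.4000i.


|z1| = sqrt((-0.9)^2 + 5.4^2) = sqrt(29.97) = 5.4745
|z2| = sqrt(5.7^2 + (-1.4)^2) = sqrt(34.45) = 5.8694
z1+z2 = 4.8000 + 4.0000i
|z1+z2| = sqrt(39.04) = 6.2482
|z1|+|z2| = 5.4745 + 5.8694 = 11.3439

|z1+z2| = 6.2482 ≤ |z1|+|z2| = 11.3439 (verified)


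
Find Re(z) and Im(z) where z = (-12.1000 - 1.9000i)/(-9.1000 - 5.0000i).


Multiply by conjugate: (-12.1000 - 1.9000i)(-9.1000 + 5.0000i) / ((-9.1)^2 + (-5)^2)
Numerator real = -12.1*(-9.1) - (1.9)*(-5) = 119.61
Numerator imag = -1.9*(-9.1) - (-12.1)*(-5) = -43.21
Denominator = 107.81
Re(z) = 119.61/107.81 = 1.1095
Im(z) = -43.21/107.81 = -0.4008

Re(z) = 1.1095, Im(z) = -0.4008


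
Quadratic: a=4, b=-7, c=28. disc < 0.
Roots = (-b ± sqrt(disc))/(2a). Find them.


disc = (-7)^2 - 4*4*28 = 49 - 448 = -399
sqrt(|disc|) = sqrt(399) = 19.9750
Real part = 7/(2*4) = 0.8750
Imag part = 19.9750/(2*4) = 2.4969

0.8750 ± 2.4969i


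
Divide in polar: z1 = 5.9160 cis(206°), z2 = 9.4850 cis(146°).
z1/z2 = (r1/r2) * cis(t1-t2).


r = 5.9160 / 9.4850 = 0.6237
theta = 206° - 146° = 60° = 60° (mod 360)

0.6237 cis(60°)


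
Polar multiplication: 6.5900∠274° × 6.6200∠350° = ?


r = 6.5900 * 6.6200 = 43.6258
theta = 274° + 350° = 624° = 264° (mod 360)

43.6258 cis(264°)


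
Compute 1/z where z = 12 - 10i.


|z|^2 = 144+100 = 244
1/z = (12 + 10i)/244

1/z = 0.0492 + 0.0410i


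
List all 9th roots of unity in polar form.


The 9th roots of unity are cis(360k/9°) for k=0..8
Angle step = 360/9 = 40°
Primitive root: cis(40°)
Primitive root = 0.7660 + 0.6428i

9 roots at angles: 0°, 40°, 80°, 120°, 160°, 200°, 240°, 280°, 320°


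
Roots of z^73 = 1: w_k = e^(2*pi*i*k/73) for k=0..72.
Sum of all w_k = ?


The sum of all 73th roots of unity is 0.
Geometric series: (1 - w^73)/(1 - w) = (1-1)/(1-w) = 0 since w^73 = 1, w ≠ 1.
Alternatively: coefficient of z^72 in z^73 - 1 is 0.

0


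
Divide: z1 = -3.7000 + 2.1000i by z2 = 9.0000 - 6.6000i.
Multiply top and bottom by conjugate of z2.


Conjugate of z2 = 9.0000 + 6.6000i
Numerator: (-3.7000 + 2.1000i)(9.0000 + 6.6000i) = -47.1600 - 5.5200i
Denominator: 9^2 + (-6.6)^2 = 124.56
Result = (-47.1600 - 5.5200i)/124.56

-0.3786 - 0.0443i


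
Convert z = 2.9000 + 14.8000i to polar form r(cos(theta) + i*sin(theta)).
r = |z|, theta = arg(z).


r = sqrt(8.41+219.04) = sqrt(227.45) = 15.0814
theta = atan2(14.8, 2.9) = 78.9136 degrees

r = 15.0814, theta = 78.9136 degrees


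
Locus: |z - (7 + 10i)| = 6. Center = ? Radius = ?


|z - z0| = r is a circle with center z0 and radius r.
Center = (7, 10), radius = 6

Circle with center (7, 10) and radius 6


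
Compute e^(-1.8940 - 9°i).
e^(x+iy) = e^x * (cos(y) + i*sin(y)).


e^-1.8940 = 0.1505
cos(-9°) = 0.9877
sin(-9°) = -0.1564
Real = 0.1505*0.9877 = 0.1486
Imag = 0.1505*(-0.1564) = -0.0235

0.1486 - 0.0235i


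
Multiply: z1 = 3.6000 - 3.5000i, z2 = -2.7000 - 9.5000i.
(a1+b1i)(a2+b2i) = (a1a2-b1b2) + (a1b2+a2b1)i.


Real = 3.6*(-2.7) - (-3.5)*(-9.5) = -9.72 - 33.25 = -42.97
Imag = 3.6*(-9.5) - (2.7)*(-3.5) = -34.2 + 9.45 = -24.75

-42.9700 - 24.7500i


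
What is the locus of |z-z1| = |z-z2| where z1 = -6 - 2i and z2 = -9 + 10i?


Equal distances means the locus is the perpendicular bisector of z1 and z2.
Midpoint = ((-6+(-9))/2, (-2+10)/2) = (-7.5000, 4.0000)

Perpendicular bisector through (-7.5000, 4.0000)


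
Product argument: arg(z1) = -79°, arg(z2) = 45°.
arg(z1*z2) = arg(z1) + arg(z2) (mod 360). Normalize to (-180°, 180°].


arg(z1*z2) = -79° + 45° = -34°
Normalized to (-180°, 180°]: -34°

-34°


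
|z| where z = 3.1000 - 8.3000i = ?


|z| = sqrt(3.1^2 + (-8.3)^2) = sqrt(9.61 + 68.89) = sqrt(78.5) = 8.8600

|z| = 8.8600


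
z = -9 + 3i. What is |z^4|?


|z| = sqrt(81+9) = sqrt(90) = 9.4868
|z^4| = |z|^4 = (sqrt(90))^4 = 90^2 = 8100

|z^4| = 8100


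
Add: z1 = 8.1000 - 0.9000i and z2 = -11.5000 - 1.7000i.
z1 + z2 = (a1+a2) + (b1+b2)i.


Real: 8.1 - 11.5 = -3.4
Imag: -0.9 - 1.7 = -2.6

-3.4000 - 2.6000i


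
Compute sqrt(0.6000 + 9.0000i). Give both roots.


|z| = sqrt(0.36+81) = 9.0200
sqrt((|z|+a)/2) = sqrt((9.0200+0.6)/2) = sqrt(4.8100) = 2.1932
sqrt((|z|-a)/2) = sqrt((9.0200-0.6)/2) = sqrt(4.2100) = 2.0518

±(2.1932 + 2.0518i) i.e. 2.1932 + 2.0518i and -2.1932 - 2.0518i


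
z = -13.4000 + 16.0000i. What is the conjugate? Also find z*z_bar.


z_bar = -13.4000 - 16.0000i
z*z_bar = (-13.4)^2 + 16^2 = 179.56 + 256 = 435.56

z_bar = -13.4000 - 16.0000i, z*z_bar = 435.56


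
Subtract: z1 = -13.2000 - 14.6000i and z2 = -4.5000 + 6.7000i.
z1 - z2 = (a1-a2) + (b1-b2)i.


Real: -13.2 + 4.5 = -8.7
Imag: -14.6 - 6.7 = -21.3

-8.7000 - 21.3000i


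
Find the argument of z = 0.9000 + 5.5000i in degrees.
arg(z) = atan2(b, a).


Re = 0.9, Im = 5.5
arg = atan2(5.5, 0.9) = 80.7067 degrees

arg(z) = 80.7067 degrees


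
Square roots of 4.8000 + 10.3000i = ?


|z| = sqrt(23.04+106.09) = 11.3635
sqrt((|z|+a)/2) = sqrt((11.3635+4.8)/2) = sqrt(8.0818) = 2.8428
sqrt((|z|-a)/2) = sqrt((11.3635-4.8)/2) = sqrt(3.2818) = 1.8116

±(2.8428 + 1.8116i) i.e. 2.8428 + 1.8116i and -2.8428 - 1.8116i


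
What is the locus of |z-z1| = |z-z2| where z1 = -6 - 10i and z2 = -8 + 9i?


Equal distances means the locus is the perpendicular bisector of z1 and z2.
Midpoint = ((-6+(-8))/2, (-10+9)/2) = (-7.0000, -0.5000)

Perpendicular bisector through (-7.0000, -0.5000)


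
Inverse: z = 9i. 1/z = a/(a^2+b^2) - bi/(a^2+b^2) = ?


|z|^2 = 0+81 = 81
1/z = (0 - 9i)/81

1/z = 0 - 0.1111i


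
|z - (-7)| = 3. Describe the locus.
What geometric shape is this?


|z - z0| = r is a circle with center z0 and radius r.
Center = (-7, 0), radius = 3

Circle with center (-7, 0) and radius 3


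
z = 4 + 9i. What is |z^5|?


|z| = sqrt(16+81) = sqrt(97) = 9.8489
|z^5| = |z|^5 = (sqrt(97))^5 = 97^2 * sqrt(97) = 9409*sqrt(97)

|z^5| = 9409*sqrt(97) ≈ 92667.9031


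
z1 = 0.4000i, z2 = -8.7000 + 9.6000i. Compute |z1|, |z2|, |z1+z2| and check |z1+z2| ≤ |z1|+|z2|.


|z1| = sqrt(0^2 + 0.4^2) = sqrt(0.16) = 0.4000
|z2| = sqrt((-8.7)^2 + 9.6^2) = sqrt(167.85) = 12.9557
z1+z2 = -8.7000 + 10.0000i
|z1+z2| = sqrt(175.69) = 13.2548
|z1|+|z2| = 0.4000 + 12.9557 = 13.3557

|z1+z2| = 13.2548 ≤ |z1|+|z2| = 13.3557 (verified)


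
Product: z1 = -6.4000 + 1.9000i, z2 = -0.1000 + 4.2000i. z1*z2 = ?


Real = -6.4*(-0.1) - 1.9*4.2 = 0.64 - 7.98 = -7.34
Imag = -6.4*4.2 - (0.1)*1.9 = -26.88 - (0.19) = -27.07

-7.3400 - 27.0700i


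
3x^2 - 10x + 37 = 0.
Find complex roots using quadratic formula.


disc = (-10)^2 - 4*3*37 = 100 - 444 = -344
sqrt(|disc|) = sqrt(344) = 18.5472
Real part = 10/(2*3) = 1.6667
Imag part = 18.5472/(2*3) = 3.0912

1.6667 ± 3.0912i


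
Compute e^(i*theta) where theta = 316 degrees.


cos(316°) = 0.7193
sin(316°) = -0.6947

e^(i*316°) = 0.7193 - 0.6947i


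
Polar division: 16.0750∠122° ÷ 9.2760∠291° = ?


r = 16.0750 / 9.2760 = 1.7330
theta = 122° - 291° = -169° = 191° (mod 360)

1.7330 cis(191°)


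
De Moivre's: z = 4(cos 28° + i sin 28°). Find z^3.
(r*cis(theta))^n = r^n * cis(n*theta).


r^3 = 4^3 = 64
n*theta = 3*28° = 84° = 84° (mod 360)
a = 64*cos(84°) = 6.6898
b = 64*sin(84°) = 63.6494

64 cis(84°) = 6.6898 + 63.6494i


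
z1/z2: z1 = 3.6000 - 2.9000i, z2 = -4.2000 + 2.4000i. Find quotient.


Conjugate of z2 = -4.2000 - 2.4000i
Numerator: (3.6000 - 2.9000i)(-4.2000 - 2.4000i) = -22.0800 + 3.5400i
Denominator: (-4.2)^2 + 2.4^2 = 23.4
Result = (-22.0800 + 3.5400i)/23.4

-0.9436 + 0.1513i


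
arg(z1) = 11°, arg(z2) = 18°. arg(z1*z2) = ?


arg(z1*z2) = 11° + 18° = 29°
Normalized to (-180°, 180°]: 29°

29°


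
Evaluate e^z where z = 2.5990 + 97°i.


e^2.5990 = 13.4503
cos(97°) = -0.12187
sin(97°) = 0.992546
Real = 13.4503*(-0.12187) = -1.6392
Imag = 13.4503*0.992546 = 13.3500

-1.6392 + 13.3500i


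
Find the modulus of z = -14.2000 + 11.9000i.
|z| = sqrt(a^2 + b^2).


|z| = sqrt((-14.2)^2 + 11.9^2) = sqrt(201.64 + 141.61) = sqrt(343.25) = 18.5270

|z| = 18.5270


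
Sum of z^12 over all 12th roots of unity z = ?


The roots are w_k = w^k with w = e^(2*pi*i/12), and (w^k)^12 = (w^12)^k.
So S = 1 + u + u^2 + ... + u^(11) with u = w^12.
12 = 1*12 + 0, so 12 is a multiple of 12 and u = (w^12)^1 = 1.
Every one of the 12 terms equals 1: S = 12

S = 12


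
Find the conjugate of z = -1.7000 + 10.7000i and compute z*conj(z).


z_bar = -1.7000 - 10.7000i
z*z_bar = (-1.7)^2 + 10.7^2 = 2.89 + 114.49 = 117.38

z_bar = -1.7000 - 10.7000i, z*z_bar = 117.38


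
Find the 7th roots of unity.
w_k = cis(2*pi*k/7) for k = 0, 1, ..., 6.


The 7th roots of unity are cis(360k/7°) for k=0..6
Angle step = 360/7 = 51.4286°
Primitive root: cis(51.4286°)
Primitive root = 0.6235 + 0.7818i

7 roots at angles: 0°, 51.4286°, 102.8571°, 154.2857°, 205.7143°, 257.1429°, 308.5714°


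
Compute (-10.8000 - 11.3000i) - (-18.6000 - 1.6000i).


Real: -10.8 + 18.6 = 7.8
Imag: -11.3 + 1.6 = -9.7

7.8000 - 9.7000i


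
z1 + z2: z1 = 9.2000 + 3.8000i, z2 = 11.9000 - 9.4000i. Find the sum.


Real: 9.2 + 11.9 = 21.1
Imag: 3.8 - 9.4 = -5.6

21.1000 - 5.6000i


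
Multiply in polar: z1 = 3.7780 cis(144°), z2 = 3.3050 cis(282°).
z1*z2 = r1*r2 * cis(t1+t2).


r = 3.7780 * 3.3050 = 12.4863
theta = 144° + 282° = 426° = 66° (mod 360)

12.4863 cis(66°)


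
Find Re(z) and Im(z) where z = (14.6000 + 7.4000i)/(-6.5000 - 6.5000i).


Multiply by conjugate: (14.6000 + 7.4000i)(-6.5000 + 6.5000i) / ((-6.5)^2 + (-6.5)^2)
Numerator real = 14.6*(-6.5) + 7.4*(-6.5) = -143
Numerator imag = 7.4*(-6.5) - 14.6*(-6.5) = 46.8
Denominator = 84.5
Re(z) = -143/84.5 = -1.6923
Im(z) = 46.8/84.5 = 0.5538

Re(z) = -1.6923, Im(z) = 0.5538


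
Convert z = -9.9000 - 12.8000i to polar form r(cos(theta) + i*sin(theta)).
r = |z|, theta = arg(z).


r = sqrt(98.01+163.84) = sqrt(261.85) = 16.1818
theta = atan2(-12.8, -9.9) = -127.7197 degrees

r = 16.1818, theta = -127.7197 degrees


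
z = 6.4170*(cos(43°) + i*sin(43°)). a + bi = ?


a = 6.4170*cos(43°) = 6.4170*0.73135 = 4.6931
b = 6.4170*sin(43°) = 6.4170*0.682 = 4.3764

4.6931 + 4.3764i


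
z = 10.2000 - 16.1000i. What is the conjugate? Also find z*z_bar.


z_bar = 10.2000 + 16.1000i
z*z_bar = 10.2^2 + (-16.1)^2 = 104.04 + 259.21 = 363.25

z_bar = 10.2000 + 16.1000i, z*z_bar = 363.25


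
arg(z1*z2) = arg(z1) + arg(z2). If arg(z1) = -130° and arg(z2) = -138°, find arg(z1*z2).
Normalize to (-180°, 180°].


arg(z1*z2) = -130° - 138° = -268°
Normalized to (-180°, 180°]: 92°

92°


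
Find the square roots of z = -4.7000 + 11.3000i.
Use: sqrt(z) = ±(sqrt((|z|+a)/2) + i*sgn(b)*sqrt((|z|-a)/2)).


|z| = sqrt(22.09+127.69) = 12.2385
sqrt((|z|+a)/2) = sqrt((12.2385+(-4.7))/2) = sqrt(3.7692) = 1.9415
sqrt((|z|-a)/2) = sqrt((12.2385-(-4.7))/2) = sqrt(8.4692) = 2.9102

±(1.9415 + 2.9102i) i.e. 1.9415 + 2.9102i and -1.9415 - 2.9102i


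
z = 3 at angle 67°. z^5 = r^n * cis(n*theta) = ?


r^5 = 3^5 = 243
n*theta = 5*67° = 335° = 335° (mod 360)
a = 243*cos(335°) = 220.2328
b = 243*sin(335°) = -102.6962

243 cis(335°) = 220.2328 - 102.6962i


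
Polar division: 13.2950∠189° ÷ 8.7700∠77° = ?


r = 13.2950 / 8.7700 = 1.5160
theta = 189° - 77° = 112° = 112° (mod 360)

1.5160 cis(112°)


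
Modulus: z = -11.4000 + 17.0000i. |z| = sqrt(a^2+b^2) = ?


|z| = sqrt((-11.4)^2 + 17^2) = sqrt(129.96 + 289) = sqrt(418.96) = 20.4685

|z| = 20.4685


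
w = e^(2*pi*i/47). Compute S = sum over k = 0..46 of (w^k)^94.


The roots are w_k = w^k with w = e^(2*pi*i/47), and (w^k)^94 = (w^94)^k.
So S = 1 + u + u^2 + ... + u^(46) with u = w^94.
94 = 2*47 + 0, so 94 is a multiple of 47 and u = (w^47)^2 = 1.
Every one of the 47 terms equals 1: S = 47

S = 47


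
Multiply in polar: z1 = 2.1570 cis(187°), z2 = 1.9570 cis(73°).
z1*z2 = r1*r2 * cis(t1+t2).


r = 2.1570 * 1.9570 = 4.2212
theta = 187° + 73° = 260° = 260° (mod 360)

4.2212 cis(260°)


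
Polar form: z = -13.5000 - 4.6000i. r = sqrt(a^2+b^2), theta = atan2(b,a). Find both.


r = sqrt(182.25+21.16) = sqrt(203.41) = 14.2622
theta = atan2(-4.6, -13.5) = -161.1839 degrees

r = 14.2622, theta = -161.1839 degrees


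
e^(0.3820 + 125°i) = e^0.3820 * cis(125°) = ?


e^0.3820 = 1.4652
cos(125°) = -0.5736
sin(125°) = 0.81915
Real = 1.4652*(-0.5736) = -0.8404
Imag = 1.4652*0.81915 = 1.2002

-0.8404 + 1.2002i


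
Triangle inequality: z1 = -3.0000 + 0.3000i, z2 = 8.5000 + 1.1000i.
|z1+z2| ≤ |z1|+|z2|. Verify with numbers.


|z1| = sqrt((-3)^2 + 0.3^2) = sqrt(9.09) = 3.0150
|z2| = sqrt(8.5^2 + 1.1^2) = sqrt(73.46) = 8.5709
z1+z2 = 5.5000 + 1.4000i
|z1+z2| = sqrt(32.21) = 5.6754
|z1|+|z2| = 3.0150 + 8.5709 = 11.5859

|z1+z2| = 5.6754 ≤ |z1|+|z2| = 11.5859 (verified)


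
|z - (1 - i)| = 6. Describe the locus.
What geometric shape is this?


|z - z0| = r is a circle with center z0 and radius r.
Center = (1, -1), radius = 6

Circle with center (1, -1) and radius 6


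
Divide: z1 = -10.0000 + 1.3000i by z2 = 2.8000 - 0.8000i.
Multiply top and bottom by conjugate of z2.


Conjugate of z2 = 2.8000 + 0.8000i
Numerator: (-10.0000 + 1.3000i)(2.8000 + 0.8000i) = -29.0400 - 4.3600i
Denominator: 2.8^2 + (-0.8)^2 = 8.48
Result = (-29.0400 - 4.3600i)/8.48

-3.4245 - 0.5142i


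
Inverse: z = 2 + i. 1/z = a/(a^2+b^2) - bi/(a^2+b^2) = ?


|z|^2 = 4+1 = 5
1/z = (2 - 1i)/5

1/z = 0.4000 - 0.2000i


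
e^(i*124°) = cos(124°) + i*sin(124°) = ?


cos(124°) = -0.5592
sin(124°) = 0.8290

e^(i*124°) = -0.5592 + 0.8290i


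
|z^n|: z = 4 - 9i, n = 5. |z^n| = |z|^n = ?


|z| = sqrt(16+81) = sqrt(97) = 9.8489
|z^5| = |z|^5 = (sqrt(97))^5 = 97^2 * sqrt(97) = 9409*sqrt(97)

|z^5| = 9409*sqrt(97) ≈ 92667.9031


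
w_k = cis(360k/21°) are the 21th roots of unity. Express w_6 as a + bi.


Angle = 360*6/21 = 102.8571°
a = cos(102.8571°) = -0.2225
b = sin(102.8571°) = 0.9749

-0.2225 + 0.9749i


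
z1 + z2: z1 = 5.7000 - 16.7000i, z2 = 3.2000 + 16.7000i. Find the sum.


Real: 5.7 + 3.2 = 8.9
Imag: -16.7 + 16.7 = 0

8.9000


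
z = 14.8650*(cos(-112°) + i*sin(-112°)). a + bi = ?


a = 14.8650*cos(-112°) = 14.8650*(-0.374607) = -5.5685
b = 14.8650*sin(-112°) = 14.8650*(-0.927184) = -13.7826

-5.5685 - 13.7826i


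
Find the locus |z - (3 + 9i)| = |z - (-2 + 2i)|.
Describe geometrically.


Equal distances means the locus is the perpendicular bisector of z1 and z2.
Midpoint = ((3+(-2))/2, (9+2)/2) = (0.5000, 5.5000)

Perpendicular bisector through (0.5000, 5.5000)


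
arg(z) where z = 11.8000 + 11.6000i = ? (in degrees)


Re = 11.8, Im = 11.6
arg = atan2(11.6, 11.8) = 44.5103 degrees

arg(z) = 44.5103 degrees


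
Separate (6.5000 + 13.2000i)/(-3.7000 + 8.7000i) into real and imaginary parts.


Multiply by conjugate: (6.5000 + 13.2000i)(-3.7000 - 8.7000i) / ((-3.7)^2 + 8.7^2)
Numerator real = 6.5*(-3.7) + 13.2*8.7 = 90.79
Numerator imag = 13.2*(-3.7) - 6.5*8.7 = -105.39
Denominator = 89.38
Re(z) = 90.79/89.38 = 1.0158
Im(z) = -105.39/89.38 = -1.1791

Re(z) = 1.0158, Im(z) = -1.1791


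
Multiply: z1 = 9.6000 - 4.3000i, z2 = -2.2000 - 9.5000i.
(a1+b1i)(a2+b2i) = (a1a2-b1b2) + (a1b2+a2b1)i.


Real = 9.6*(-2.2) - (-4.3)*(-9.5) = -21.12 - 40.85 = -61.97
Imag = 9.6*(-9.5) - (2.2)*(-4.3) = -91.2 + 9.46 = -81.74

-61.9700 - 81.7400i


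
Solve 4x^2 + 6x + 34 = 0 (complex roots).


disc = 6^2 - 4*4*34 = 36 - 544 = -508
sqrt(|disc|) = sqrt(508) = 22.5389
Real part = -6/(2*4) = -0.7500
Imag part = 22.5389/(2*4) = 2.8174

-0.7500 ± 2.8174i


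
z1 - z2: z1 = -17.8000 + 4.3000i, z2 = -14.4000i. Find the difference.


Real: -17.8 - 0 = -17.8
Imag: 4.3 + 14.4 = 18.7

-17.8000 + 18.7000i


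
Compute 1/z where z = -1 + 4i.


|z|^2 = 1+16 = 17
1/z = (-1 - 4i)/17

1/z = -0.0588 - 0.2353i


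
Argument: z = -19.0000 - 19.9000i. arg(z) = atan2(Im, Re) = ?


Re = -19, Im = -19.9
arg = atan2(-19.9, -19) = -133.6746 degrees

arg(z) = -133.6746 degrees


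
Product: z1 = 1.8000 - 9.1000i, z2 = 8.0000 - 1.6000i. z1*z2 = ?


Real = 1.8*8 - (-9.1)*(-1.6) = 14.4 - 14.56 = -0.16
Imag = 1.8*(-1.6) + 8*(-9.1) = -2.88 - (72.8) = -75.68

-0.1600 - 75.6800i


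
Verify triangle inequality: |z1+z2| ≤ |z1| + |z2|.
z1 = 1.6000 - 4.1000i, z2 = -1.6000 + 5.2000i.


|z1| = sqrt(1.6^2 + (-4.1)^2) = sqrt(19.37) = 4.4011
|z2| = sqrt((-1.6)^2 + 5.2^2) = sqrt(29.6) = 5.4406
z1+z2 = 1.1000i
|z1+z2| = sqrt(1.21) = 1.1000
|z1|+|z2| = 4.4011 + 5.4406 = 9.8417

|z1+z2| = 1.1000 ≤ |z1|+|z2| = 9.8417 (verified)


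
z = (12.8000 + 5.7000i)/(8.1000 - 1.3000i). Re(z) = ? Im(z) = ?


Multiply by conjugate: (12.8000 + 5.7000i)(8.1000 + 1.3000i) / (8.1^2 + (-1.3)^2)
Numerator real = 12.8*8.1 + 5.7*(-1.3) = 96.27
Numerator imag = 5.7*8.1 - 12.8*(-1.3) = 62.81
Denominator = 67.3
Re(z) = 96.27/67.3 = 1.4305
Im(z) = 62.81/67.3 = 0.9333

Re(z) = 1.4305, Im(z) = 0.9333


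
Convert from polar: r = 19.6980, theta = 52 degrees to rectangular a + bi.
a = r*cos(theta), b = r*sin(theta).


a = 19.6980*cos(52°) = 19.6980*0.61566 = 12.1273
b = 19.6980*sin(52°) = 19.6980*0.78801 = 15.5222

12.1273 + 15.5222i


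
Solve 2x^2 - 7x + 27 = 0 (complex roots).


disc = (-7)^2 - 4*2*27 = 49 - 216 = -167
sqrt(|disc|) = sqrt(167) = 12.9228
Real part = 7/(2*2) = 1.7500
Imag part = 12.9228/(2*2) = 3.2307

1.7500 ± 3.2307i


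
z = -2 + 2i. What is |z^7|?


|z| = sqrt(4+4) = sqrt(8) = 2.8284
|z^7| = |z|^7 = (sqrt(8))^7 = 8^3 * sqrt(8) = 512*sqrt(8)

|z^7| = 512*sqrt(8) ≈ 1448.1547


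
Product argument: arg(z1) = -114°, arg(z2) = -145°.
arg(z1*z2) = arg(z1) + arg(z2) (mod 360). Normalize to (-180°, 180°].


arg(z1*z2) = -114° - 145° = -259°
Normalized to (-180°, 180°]: 101°

101°


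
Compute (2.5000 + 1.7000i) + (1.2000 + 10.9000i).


Real: 2.5 + 1.2 = 3.7
Imag: 1.7 + 10.9 = 12.6

3.7000 + 12.6000i


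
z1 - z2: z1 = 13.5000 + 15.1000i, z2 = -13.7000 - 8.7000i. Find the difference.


Real: 13.5 + 13.7 = 27.2
Imag: 15.1 + 8.7 = 23.8

27.2000 + 23.8000i


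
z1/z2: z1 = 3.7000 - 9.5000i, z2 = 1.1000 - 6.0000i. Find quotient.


Conjugate of z2 = 1.1000 + 6.0000i
Numerator: (3.7000 - 9.5000i)(1.1000 + 6.0000i) = 61.0700 + 11.7500i
Denominator: 1.1^2 + (-6)^2 = 37.21
Result = (61.0700 + 11.7500i)/37.21

1.6412 + 0.3158i


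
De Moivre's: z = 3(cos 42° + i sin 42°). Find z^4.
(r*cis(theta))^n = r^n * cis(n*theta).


r^4 = 3^4 = 81
n*theta = 4*42° = 168° = 168° (mod 360)
a = 81*cos(168°) = -79.2300
b = 81*sin(168°) = 16.8408

81 cis(168°) = -79.2300 + 16.8408i


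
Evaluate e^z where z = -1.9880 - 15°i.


e^-1.9880 = 0.1370
cos(-15°) = 0.9659
sin(-15°) = -0.2588
Real = 0.1370*0.9659 = 0.1323
Imag = 0.1370*(-0.2588) = -0.0355

0.1323 - 0.0355i


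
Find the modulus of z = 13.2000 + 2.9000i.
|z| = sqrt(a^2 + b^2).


|z| = sqrt(13.2^2 + 2.9^2) = sqrt(174.24 + 8.41) = sqrt(182.65) = 13.5148

|z| = 13.5148


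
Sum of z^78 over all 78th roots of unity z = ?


The roots are w_k = w^k with w = e^(2*pi*i/78), and (w^k)^78 = (w^78)^k.
So S = 1 + u + u^2 + ... + u^(77) with u = w^78.
78 = 1*78 + 0, so 78 is a multiple of 78 and u = (w^78)^1 = 1.
Every one of the 78 terms equals 1: S = 78

S = 78


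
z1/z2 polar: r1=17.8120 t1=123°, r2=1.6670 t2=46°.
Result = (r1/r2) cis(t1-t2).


r = 17.8120 / 1.6670 = 10.6851
theta = 123° - 46° = 77° = 77° (mod 360)

10.6851 cis(77°)


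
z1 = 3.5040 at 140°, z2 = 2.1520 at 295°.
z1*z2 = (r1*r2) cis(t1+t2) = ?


r = 3.5040 * 2.1520 = 7.5406
theta = 140° + 295° = 435° = 75° (mod 360)

7.5406 cis(75°)


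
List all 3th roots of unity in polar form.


The 3th roots of unity are cis(360k/3°) for k=0..2
Angle step = 360/3 = 120°
Primitive root: cis(120°)
Primitive root = -0.5000 + 0.8660i

3 roots at angles: 0°, 120°, 240°


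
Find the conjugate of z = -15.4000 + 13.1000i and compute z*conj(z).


z_bar = -15.4000 - 13.1000i
z*z_bar = (-15.4)^2 + 13.1^2 = 237.16 + 171.61 = 408.77

z_bar = -15.4000 - 13.1000i, z*z_bar = 408.77


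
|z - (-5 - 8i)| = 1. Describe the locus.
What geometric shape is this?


|z - z0| = r is a circle with center z0 and radius r.
Center = (-5, -8), radius = 1

Circle with center (-5, -8) and radius 1


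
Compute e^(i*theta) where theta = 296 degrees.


cos(296°) = 0.4384
sin(296°) = -0.8988

e^(i*296°) = 0.4384 - 0.8988i


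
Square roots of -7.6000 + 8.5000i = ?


|z| = sqrt(57.76+72.25) = 11.4022
sqrt((|z|+a)/2) = sqrt((11.4022+(-7.6))/2) = sqrt(1.9011) = 1.3788
sqrt((|z|-a)/2) = sqrt((11.4022-(-7.6))/2) = sqrt(9.5011) = 3.0824

±(1.3788 + 3.0824i) i.e. 1.3788 + 3.0824i and -1.3788 - 3.0824i


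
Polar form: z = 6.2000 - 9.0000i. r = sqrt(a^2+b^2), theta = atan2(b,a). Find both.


r = sqrt(38.44+81) = sqrt(119.44) = 10.9289
theta = atan2(-9, 6.2) = -55.4375 degrees

r = 10.9289, theta = -55.4375 degrees


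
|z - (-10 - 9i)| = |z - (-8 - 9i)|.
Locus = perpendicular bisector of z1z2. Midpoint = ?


Equal distances means the locus is the perpendicular bisector of z1 and z2.
Midpoint = ((-10+(-8))/2, (-9+(-9))/2) = (-9.0000, -9.0000)

Perpendicular bisector through (-9.0000, -9.0000)


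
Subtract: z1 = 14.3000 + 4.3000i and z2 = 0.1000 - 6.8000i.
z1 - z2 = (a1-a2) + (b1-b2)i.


Real: 14.3 - 0.1 = 14.2
Imag: 4.3 + 6.8 = 11.1

14.2000 + 11.1000i


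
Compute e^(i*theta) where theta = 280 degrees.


cos(280°) = 0.1736
sin(280°) = -0.9848

e^(i*280°) = 0.1736 - 0.9848i


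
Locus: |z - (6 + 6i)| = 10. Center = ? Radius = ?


|z - z0| = r is a circle with center z0 and radius r.
Center = (6, 6), radius = 10

Circle with center (6, 6) and radius 10


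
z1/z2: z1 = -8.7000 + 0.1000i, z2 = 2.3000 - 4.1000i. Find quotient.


Conjugate of z2 = 2.3000 + 4.1000i
Numerator: (-8.7000 + 0.1000i)(2.3000 + 4.1000i) = -20.4200 - 35.4400i
Denominator: 2.3^2 + (-4.1)^2 = 22.1
Result = (-20.4200 - 35.4400i)/22.1

-0.9240 - 1.6036i


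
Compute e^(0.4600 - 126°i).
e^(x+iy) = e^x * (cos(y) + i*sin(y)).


e^0.4600 = 1.5841
cos(-126°) = -0.5878
sin(-126°) = -0.809
Real = 1.5841*(-0.5878) = -0.9311
Imag = 1.5841*(-0.809) = -1.2815

-0.9311 - 1.2815i


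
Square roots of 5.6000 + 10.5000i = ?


|z| = sqrt(31.36+110.25) = 11.9000
sqrt((|z|+a)/2) = sqrt((11.9000+5.6)/2) = sqrt(8.7500) = 2.9580
sqrt((|z|-a)/2) = sqrt((11.9000-5.6)/2) = sqrt(3.1500) = 1.7748

±(2.9580 + 1.7748i) i.e. 2.9580 + 1.7748i and -2.9580 - 1.7748i


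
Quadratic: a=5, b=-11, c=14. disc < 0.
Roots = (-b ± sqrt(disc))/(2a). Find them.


disc = (-11)^2 - 4*5*14 = 121 - 280 = -159
sqrt(|disc|) = sqrt(159) = 12.6095
Real part = 11/(2*5) = 1.1000
Imag part = 12.6095/(2*5) = 1.2610

1.1000 ± 1.2610i


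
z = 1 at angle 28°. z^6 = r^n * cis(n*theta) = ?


r^6 = 1^6 = 1
n*theta = 6*28° = 168° = 168° (mod 360)
a = 1*cos(168°) = -0.9781
b = 1*sin(168°) = 0.2079

1 cis(168°) = -0.9781 + 0.2079i


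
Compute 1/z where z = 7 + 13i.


|z|^2 = 49+169 = 218
1/z = (7 - 13i)/218

1/z = 0.0321 - 0.0596i


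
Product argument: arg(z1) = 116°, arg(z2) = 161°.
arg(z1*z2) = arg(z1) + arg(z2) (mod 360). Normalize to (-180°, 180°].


arg(z1*z2) = 116° + 161° = 277°
Normalized to (-180°, 180°]: -83°

-83°


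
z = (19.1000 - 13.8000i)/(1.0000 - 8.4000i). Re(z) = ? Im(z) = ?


Multiply by conjugate: (19.1000 - 13.8000i)(1.0000 + 8.4000i) / (1^2 + (-8.4)^2)
Numerator real = 19.1*1 - (13.8)*(-8.4) = 135.02
Numerator imag = -13.8*1 - 19.1*(-8.4) = 146.64
Denominator = 71.56
Re(z) = 135.02/71.56 = 1.8868
Im(z) = 146.64/71.56 = 2.0492

Re(z) = 1.8868, Im(z) = 2.0492


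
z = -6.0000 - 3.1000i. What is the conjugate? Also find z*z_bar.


z_bar = -6.0000 + 3.1000i
z*z_bar = (-6)^2 + (-3.1)^2 = 36 + 9.61 = 45.61

z_bar = -6.0000 + 3.1000i, z*z_bar = 45.61


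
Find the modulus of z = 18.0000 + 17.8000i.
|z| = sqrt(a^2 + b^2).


|z| = sqrt(18^2 + 17.8^2) = sqrt(324 + 316.84) = sqrt(640.84) = 25.3148

|z| = 25.3148


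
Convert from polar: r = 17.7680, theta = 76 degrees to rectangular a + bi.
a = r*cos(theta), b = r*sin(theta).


a = 17.7680*cos(76°) = 17.7680*0.241922 = 4.2985
b = 17.7680*sin(76°) = 17.7680*0.970296 = 17.2402

4.2985 + 17.2402i


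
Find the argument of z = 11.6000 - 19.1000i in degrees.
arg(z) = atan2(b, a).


Re = 11.6, Im = -19.1
arg = atan2(-19.1, 11.6) = -58.7284 degrees

arg(z) = -58.7284 degrees


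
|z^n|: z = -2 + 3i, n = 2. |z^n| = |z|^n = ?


|z| = sqrt(4+9) = sqrt(13) = 3.6056
|z^2| = |z|^2 = (sqrt(13))^2 = 13

|z^2| = 13


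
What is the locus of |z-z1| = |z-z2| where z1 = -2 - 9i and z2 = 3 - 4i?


Equal distances means the locus is the perpendicular bisector of z1 and z2.
Midpoint = ((-2+3)/2, (-9+(-4))/2) = (0.5000, -6.5000)

Perpendicular bisector through (0.5000, -6.5000)


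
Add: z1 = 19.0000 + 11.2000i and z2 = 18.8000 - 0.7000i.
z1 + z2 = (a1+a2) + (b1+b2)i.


Real: 19 + 18.8 = 37.8
Imag: 11.2 - 0.7 = 10.5

37.8000 + 10.5000i


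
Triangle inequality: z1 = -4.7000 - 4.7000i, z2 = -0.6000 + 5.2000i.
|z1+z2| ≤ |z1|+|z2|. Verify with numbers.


|z1| = sqrt((-4.7)^2 + (-4.7)^2) = sqrt(44.18) = 6.6468
|z2| = sqrt((-0.6)^2 + 5.2^2) = sqrt(27.4) = 5.2345
z1+z2 = -5.3000 + 0.5000i
|z1+z2| = sqrt(28.34) = 5.3235
|z1|+|z2| = 6.6468 + 5.2345 = 11.8813

|z1+z2| = 5.3235 ≤ |z1|+|z2| = 11.8813 (verified)


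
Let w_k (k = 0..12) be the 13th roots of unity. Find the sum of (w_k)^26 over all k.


The roots are w_k = w^k with w = e^(2*pi*i/13), and (w^k)^26 = (w^26)^k.
So S = 1 + u + u^2 + ... + u^(12) with u = w^26.
26 = 2*13 + 0, so 26 is a multiple of 13 and u = (w^13)^2 = 1.
Every one of the 13 terms equals 1: S = 13

S = 13


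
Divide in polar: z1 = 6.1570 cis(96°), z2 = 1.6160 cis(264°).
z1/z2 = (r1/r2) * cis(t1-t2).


r = 6.1570 / 1.6160 = 3.8100
theta = 96° - 264° = -168° = 192° (mod 360)

3.8100 cis(192°)


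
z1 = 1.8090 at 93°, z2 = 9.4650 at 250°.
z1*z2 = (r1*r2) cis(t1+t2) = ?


r = 1.8090 * 9.4650 = 17.1222
theta = 93° + 250° = 343° = 343° (mod 360)

17.1222 cis(343°)


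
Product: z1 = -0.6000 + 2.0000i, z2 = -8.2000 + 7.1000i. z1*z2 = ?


Real = -0.6*(-8.2) - 2*7.1 = 4.92 - 14.2 = -9.28
Imag = -0.6*7.1 - (8.2)*2 = -4.26 - (16.4) = -20.66

-9.2800 - 20.6600i


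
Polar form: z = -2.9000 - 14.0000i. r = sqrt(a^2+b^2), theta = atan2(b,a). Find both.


r = sqrt(8.41+196) = sqrt(204.41) = 14.2972
theta = atan2(-14, -2.9) = -101.7029 degrees

r = 14.2972, theta = -101.7029 degrees


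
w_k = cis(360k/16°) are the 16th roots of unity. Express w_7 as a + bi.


Angle = 360*7/16 = 157.5°
a = cos(157.5°) = -0.9239
b = sin(157.5°) = 0.3827

-0.9239 + 0.3827i


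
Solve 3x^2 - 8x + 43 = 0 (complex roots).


disc = (-8)^2 - 4*3*43 = 64 - 516 = -452
sqrt(|disc|) = sqrt(452) = 21.2603
Real part = 8/(2*3) = 1.3333
Imag part = 21.2603/(2*3) = 3.5434

1.3333 ± 3.5434i


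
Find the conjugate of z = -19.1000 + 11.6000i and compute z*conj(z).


z_bar = -19.1000 - 11.6000i
z*z_bar = (-19.1)^2 + 11.6^2 = 364.81 + 134.56 = 499.37

z_bar = -19.1000 - 11.6000i, z*z_bar = 499.37


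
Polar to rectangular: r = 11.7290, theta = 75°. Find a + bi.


a = 11.7290*cos(75°) = 11.7290*0.25882 = 3.0357
b = 11.7290*sin(75°) = 11.7290*0.965926 = 11.3293

3.0357 + 11.3293i


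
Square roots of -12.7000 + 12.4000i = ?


|z| = sqrt(161.29+153.76) = 17.7496
sqrt((|z|+a)/2) = sqrt((17.7496+(-12.7))/2) = sqrt(2.5248) = 1.5890
sqrt((|z|-a)/2) = sqrt((17.7496-(-12.7))/2) = sqrt(15.2248) = 3.9019

±(1.5890 + 3.9019i) i.e. 1.5890 + 3.9019i and -1.5890 - 3.9019i


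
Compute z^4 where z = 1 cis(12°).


r^4 = 1^4 = 1
n*theta = 4*12° = 48° = 48° (mod 360)
a = 1*cos(48°) = 0.6691
b = 1*sin(48°) = 0.7431

1 cis(48°) = 0.6691 + 0.7431i
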